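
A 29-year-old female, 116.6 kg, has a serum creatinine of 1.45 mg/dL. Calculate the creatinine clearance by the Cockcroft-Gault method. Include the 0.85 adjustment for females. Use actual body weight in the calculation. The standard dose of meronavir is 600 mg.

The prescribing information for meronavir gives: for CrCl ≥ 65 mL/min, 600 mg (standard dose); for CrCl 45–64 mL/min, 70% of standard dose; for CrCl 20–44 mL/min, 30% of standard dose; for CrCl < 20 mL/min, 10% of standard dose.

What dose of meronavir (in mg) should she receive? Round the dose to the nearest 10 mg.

CrCl = (140 − 29) × 116.6 / (72 × 1.45) × 0.85 = 12942.6 / 104.40 × 0.85 ≈ 105.4 mL/min
CrCl ≈ 105 mL/min → bracket ≥ 65 mL/min.
100% of 600 mg = 600 mg

600 mg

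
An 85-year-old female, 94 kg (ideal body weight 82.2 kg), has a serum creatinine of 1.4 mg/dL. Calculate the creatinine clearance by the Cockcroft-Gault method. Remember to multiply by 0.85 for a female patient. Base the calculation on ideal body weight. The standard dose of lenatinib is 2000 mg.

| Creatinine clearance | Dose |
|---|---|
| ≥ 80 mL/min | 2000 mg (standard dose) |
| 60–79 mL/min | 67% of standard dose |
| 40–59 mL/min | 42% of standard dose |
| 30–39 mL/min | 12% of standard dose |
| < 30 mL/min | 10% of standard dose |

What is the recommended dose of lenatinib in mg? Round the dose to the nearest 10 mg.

CrCl = (140 − 85) × 82.2 / (72 × 1.4) × 0.85 = 4521.0 / 100.80 × 0.85 ≈ 38.1 mL/min
CrCl ≈ 38 mL/min → bracket 30–39 mL/min.
12% of 2000 mg = 240 mg

240 mg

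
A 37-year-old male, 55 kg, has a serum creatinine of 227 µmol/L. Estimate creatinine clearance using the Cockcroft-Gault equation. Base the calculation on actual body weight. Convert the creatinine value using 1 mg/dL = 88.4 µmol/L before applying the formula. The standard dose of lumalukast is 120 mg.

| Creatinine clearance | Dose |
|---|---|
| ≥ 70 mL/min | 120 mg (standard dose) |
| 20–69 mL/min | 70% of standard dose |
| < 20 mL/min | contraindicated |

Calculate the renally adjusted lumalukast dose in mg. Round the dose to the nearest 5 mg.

SCr = 227 / 88.4 = 2.568 mg/dL
CrCl = (140 − 37) × 55 / (72 × 2.568) = 5665.0 / 184.90 ≈ 30.6 mL/min
CrCl ≈ 31 mL/min → bracket 20–69 mL/min.
70% of 120 mg = 84 mg → 85 mg

85 mg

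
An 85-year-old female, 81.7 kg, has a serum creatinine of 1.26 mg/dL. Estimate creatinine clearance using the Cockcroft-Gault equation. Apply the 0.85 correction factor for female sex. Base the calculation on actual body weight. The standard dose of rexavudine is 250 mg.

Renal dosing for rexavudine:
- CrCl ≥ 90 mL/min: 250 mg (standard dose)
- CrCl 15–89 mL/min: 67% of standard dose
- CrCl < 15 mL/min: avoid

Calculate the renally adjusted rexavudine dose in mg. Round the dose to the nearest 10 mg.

170 mg

CrCl = (140 − 85) × 81.7 / (72 × 1.26) × 0.85 = 4493.5 / 90.72 × 0.85 ≈ 42.1 mL/min
CrCl ≈ 42 mL/min → bracket 15–89 mL/min.
67% of 250 mg = 167.5 mg → 170 mg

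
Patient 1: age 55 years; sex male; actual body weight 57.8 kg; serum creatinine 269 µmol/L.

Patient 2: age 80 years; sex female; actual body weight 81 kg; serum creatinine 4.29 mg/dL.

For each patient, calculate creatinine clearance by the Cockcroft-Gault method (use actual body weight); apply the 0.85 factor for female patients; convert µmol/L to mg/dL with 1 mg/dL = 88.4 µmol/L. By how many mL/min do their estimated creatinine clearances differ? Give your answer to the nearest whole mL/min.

9 mL/min

Patient 1: SCr = 269 / 88.4 = 3.043 mg/dL
Patient 1: CrCl = (140 − 55) × 57.8 / (72 × 3.043) = 4913.0 / 219.10 ≈ 22.4 mL/min
Patient 2: CrCl = (140 − 80) × 81 / (72 × 4.29) × 0.85 = 4860.0 / 308.88 × 0.85 ≈ 13.4 mL/min
|22.4 − 13.4| = 9.0 mL/min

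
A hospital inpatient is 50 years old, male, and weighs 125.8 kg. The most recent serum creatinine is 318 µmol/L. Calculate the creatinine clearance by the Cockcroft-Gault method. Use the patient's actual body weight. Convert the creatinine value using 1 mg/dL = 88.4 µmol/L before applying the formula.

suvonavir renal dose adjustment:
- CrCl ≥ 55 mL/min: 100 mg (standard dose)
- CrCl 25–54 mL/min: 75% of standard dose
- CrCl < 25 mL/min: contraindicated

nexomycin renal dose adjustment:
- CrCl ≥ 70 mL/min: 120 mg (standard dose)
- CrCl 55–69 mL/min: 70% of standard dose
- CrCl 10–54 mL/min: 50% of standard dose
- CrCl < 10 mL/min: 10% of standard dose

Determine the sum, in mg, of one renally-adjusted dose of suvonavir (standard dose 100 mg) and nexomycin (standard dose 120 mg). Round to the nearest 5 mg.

SCr = 318 / 88.4 = 3.597 mg/dL
CrCl = (140 − 50) × 125.8 / (72 × 3.597) = 11322.0 / 258.98 ≈ 43.7 mL/min
CrCl ≈ 44 mL/min.
suvonavir: 25–54 mL/min → 75% of 100 mg = 75 mg.
nexomycin: 10–54 mL/min → 50% of 120 mg = 60 mg.
Total = 75 + 60 = 135 mg.

135 mg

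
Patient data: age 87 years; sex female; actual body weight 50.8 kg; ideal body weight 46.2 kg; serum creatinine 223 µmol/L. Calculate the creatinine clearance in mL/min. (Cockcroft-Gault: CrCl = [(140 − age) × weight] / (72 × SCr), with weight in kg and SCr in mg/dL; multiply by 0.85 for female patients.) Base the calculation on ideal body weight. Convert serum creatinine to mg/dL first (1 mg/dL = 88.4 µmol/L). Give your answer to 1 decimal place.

11.5 mL/min

SCr = 223 / 88.4 = 2.523 mg/dL
CrCl = (140 − 87) × 46.2 / (72 × 2.523) × 0.85 = 2448.6 / 181.66 × 0.85 ≈ 11.5 mL/min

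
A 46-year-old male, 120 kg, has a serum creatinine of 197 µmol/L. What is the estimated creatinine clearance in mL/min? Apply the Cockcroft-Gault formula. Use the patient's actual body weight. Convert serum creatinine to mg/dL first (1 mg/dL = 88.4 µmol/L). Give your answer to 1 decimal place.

70.3 mL/min

SCr = 197 / 88.4 = 2.229 mg/dL
CrCl = (140 − 46) × 120 / (72 × 2.229) = 11280.0 / 160.49 ≈ 70.3 mL/min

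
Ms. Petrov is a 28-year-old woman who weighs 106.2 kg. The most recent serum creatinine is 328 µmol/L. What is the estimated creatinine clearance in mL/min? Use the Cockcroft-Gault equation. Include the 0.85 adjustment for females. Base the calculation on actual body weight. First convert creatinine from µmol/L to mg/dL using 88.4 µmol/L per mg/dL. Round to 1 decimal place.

37.8 mL/min

SCr = 328 / 88.4 = 3.71 mg/dL
CrCl = (140 − 28) × 106.2 / (72 × 3.71) × 0.85 = 11894.4 / 267.12 × 0.85 ≈ 37.8 mL/min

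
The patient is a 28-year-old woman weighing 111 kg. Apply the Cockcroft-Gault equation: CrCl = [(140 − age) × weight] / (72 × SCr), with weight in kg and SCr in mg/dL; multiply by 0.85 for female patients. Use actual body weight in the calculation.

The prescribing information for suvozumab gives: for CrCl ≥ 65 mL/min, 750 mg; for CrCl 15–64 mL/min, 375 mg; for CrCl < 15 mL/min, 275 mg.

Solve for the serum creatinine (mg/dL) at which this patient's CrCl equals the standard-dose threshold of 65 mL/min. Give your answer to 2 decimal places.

Standard dose requires CrCl ≥ 65 mL/min.
Set (140 − 28) × 111 × 0.85 / (72 × SCr) = 65
SCr = (140 − 28) × 111 × 0.85 / (72 × 65) = 2.258 mg/dL

2.26 mg/dL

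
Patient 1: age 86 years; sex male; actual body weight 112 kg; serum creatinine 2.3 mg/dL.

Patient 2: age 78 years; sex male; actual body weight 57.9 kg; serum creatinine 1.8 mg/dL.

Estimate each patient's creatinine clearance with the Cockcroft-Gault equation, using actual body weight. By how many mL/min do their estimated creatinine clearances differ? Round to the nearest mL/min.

9 mL/min

Patient 1: CrCl = (140 − 86) × 112 / (72 × 2.3) = 6048.0 / 165.60 ≈ 36.5 mL/min
Patient 2: CrCl = (140 − 78) × 57.9 / (72 × 1.8) = 3589.8 / 129.60 ≈ 27.7 mL/min
|36.5 − 27.7| = 8.8 mL/min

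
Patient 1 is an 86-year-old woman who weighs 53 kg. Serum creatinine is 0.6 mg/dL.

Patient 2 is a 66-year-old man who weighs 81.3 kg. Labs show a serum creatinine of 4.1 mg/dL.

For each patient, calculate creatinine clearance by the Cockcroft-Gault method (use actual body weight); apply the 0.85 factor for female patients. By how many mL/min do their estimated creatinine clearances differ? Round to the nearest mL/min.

Patient 1: CrCl = (140 − 86) × 53 / (72 × 0.6) × 0.85 = 2862.0 / 43.20 × 0.85 ≈ 56.3 mL/min
Patient 2: CrCl = (140 − 66) × 81.3 / (72 × 4.1) = 6016.2 / 295.20 ≈ 20.4 mL/min
|56.3 − 20.4| = 35.9 mL/min

36 mL/min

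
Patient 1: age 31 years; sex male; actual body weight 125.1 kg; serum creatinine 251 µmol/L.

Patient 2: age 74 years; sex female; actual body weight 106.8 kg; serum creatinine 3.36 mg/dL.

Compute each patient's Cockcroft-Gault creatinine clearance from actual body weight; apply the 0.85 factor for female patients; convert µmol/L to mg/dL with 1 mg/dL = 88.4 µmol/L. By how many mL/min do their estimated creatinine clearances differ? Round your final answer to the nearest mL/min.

Patient 1: SCr = 251 / 88.4 = 2.839 mg/dL
Patient 1: CrCl = (140 − 31) × 125.1 / (72 × 2.839) = 13635.9 / 204.41 ≈ 66.7 mL/min
Patient 2: CrCl = (140 − 74) × 106.8 / (72 × 3.36) × 0.85 = 7048.8 / 241.92 × 0.85 ≈ 24.8 mL/min
|66.7 − 24.8| = 41.9 mL/min

42 mL/min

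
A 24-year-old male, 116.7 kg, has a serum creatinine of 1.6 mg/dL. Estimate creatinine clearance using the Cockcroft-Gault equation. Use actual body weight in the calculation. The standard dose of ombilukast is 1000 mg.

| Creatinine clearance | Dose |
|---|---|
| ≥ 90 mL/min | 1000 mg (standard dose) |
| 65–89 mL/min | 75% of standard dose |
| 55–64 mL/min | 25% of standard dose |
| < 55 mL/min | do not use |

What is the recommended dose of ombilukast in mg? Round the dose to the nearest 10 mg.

1000 mg

CrCl = (140 − 24) × 116.7 / (72 × 1.6) = 13537.2 / 115.20 ≈ 117.5 mL/min
CrCl ≈ 118 mL/min → bracket ≥ 90 mL/min.
100% of 1000 mg = 1000 mg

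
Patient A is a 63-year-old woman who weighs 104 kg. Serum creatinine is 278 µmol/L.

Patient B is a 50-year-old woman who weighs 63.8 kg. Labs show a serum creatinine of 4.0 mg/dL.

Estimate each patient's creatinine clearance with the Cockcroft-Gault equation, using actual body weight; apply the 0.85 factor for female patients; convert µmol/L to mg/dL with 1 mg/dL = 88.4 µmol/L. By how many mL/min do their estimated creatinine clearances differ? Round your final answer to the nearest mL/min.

Patient A: SCr = 278 / 88.4 = 3.145 mg/dL
Patient A: CrCl = (140 − 63) × 104 / (72 × 3.145) × 0.85 = 8008.0 / 226.44 × 0.85 ≈ 30.1 mL/min
Patient B: CrCl = (140 − 50) × 63.8 / (72 × 4) × 0.85 = 5742.0 / 288.00 × 0.85 ≈ 16.9 mL/min
|30.1 − 16.9| = 13.2 mL/min

13 mL/min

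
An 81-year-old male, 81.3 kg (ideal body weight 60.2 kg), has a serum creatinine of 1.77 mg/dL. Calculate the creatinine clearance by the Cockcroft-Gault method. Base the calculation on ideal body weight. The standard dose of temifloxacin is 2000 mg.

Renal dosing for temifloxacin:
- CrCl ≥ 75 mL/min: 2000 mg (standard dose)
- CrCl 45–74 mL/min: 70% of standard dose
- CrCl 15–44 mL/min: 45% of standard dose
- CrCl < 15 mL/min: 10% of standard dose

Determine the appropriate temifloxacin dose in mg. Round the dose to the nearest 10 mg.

CrCl = (140 − 81) × 60.2 / (72 × 1.77) = 3551.8 / 127.44 ≈ 27.9 mL/min
CrCl ≈ 28 mL/min → bracket 15–44 mL/min.
45% of 2000 mg = 900 mg

900 mg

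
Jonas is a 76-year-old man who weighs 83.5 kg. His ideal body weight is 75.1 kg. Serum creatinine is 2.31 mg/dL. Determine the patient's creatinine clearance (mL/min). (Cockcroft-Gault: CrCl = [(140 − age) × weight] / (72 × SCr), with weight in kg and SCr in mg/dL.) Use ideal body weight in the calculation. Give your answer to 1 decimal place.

CrCl = (140 − 76) × 75.1 / (72 × 2.31) = 4806.4 / 166.32 ≈ 28.9 mL/min

28.9 mL/min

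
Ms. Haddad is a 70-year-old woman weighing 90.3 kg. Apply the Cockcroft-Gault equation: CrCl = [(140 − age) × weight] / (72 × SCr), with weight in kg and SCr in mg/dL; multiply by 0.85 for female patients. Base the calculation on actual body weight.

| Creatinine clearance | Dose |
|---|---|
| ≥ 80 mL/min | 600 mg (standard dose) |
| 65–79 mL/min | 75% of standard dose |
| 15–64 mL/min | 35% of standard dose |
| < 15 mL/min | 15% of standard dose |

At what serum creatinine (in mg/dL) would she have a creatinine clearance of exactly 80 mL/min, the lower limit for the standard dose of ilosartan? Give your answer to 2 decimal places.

0.93 mg/dL

Standard dose requires CrCl ≥ 80 mL/min.
Set (140 − 70) × 90.3 × 0.85 / (72 × SCr) = 80
SCr = (140 − 70) × 90.3 × 0.85 / (72 × 80) = 0.933 mg/dL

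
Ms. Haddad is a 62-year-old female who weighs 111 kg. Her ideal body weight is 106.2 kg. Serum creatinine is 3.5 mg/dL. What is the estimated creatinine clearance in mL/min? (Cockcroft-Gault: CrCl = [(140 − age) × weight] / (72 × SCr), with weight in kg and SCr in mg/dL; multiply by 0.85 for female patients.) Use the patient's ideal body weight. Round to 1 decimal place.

CrCl = (140 − 62) × 106.2 / (72 × 3.5) × 0.85 = 8283.6 / 252.00 × 0.85 ≈ 27.9 mL/min

27.9 mL/min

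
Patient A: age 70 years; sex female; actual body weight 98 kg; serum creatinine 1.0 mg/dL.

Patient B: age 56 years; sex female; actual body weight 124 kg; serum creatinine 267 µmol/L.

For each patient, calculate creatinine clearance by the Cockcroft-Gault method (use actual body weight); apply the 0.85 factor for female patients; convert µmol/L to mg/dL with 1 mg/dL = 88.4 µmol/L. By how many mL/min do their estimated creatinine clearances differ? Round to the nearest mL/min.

40 mL/min

Patient A: CrCl = (140 − 70) × 98 / (72 × 1) × 0.85 = 6860.0 / 72.00 × 0.85 ≈ 81.0 mL/min
Patient B: SCr = 267 / 88.4 = 3.02 mg/dL
Patient B: CrCl = (140 − 56) × 124 / (72 × 3.02) × 0.85 = 10416.0 / 217.44 × 0.85 ≈ 40.7 mL/min
|81.0 − 40.7| = 40.3 mL/min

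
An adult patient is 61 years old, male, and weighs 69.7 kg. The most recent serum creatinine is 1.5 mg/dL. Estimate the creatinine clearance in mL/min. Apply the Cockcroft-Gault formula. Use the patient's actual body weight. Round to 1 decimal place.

51.0 mL/min

CrCl = (140 − 61) × 69.7 / (72 × 1.5) = 5506.3 / 108.00 ≈ 51.0 mL/min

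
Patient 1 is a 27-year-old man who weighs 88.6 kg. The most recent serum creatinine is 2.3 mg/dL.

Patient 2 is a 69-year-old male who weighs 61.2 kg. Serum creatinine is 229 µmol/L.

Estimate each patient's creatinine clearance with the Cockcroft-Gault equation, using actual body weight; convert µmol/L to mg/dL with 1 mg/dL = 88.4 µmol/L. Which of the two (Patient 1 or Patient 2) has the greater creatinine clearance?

Patient 1: CrCl = (140 − 27) × 88.6 / (72 × 2.3) = 10011.8 / 165.60 ≈ 60.5 mL/min
Patient 2: SCr = 229 / 88.4 = 2.59 mg/dL
Patient 2: CrCl = (140 − 69) × 61.2 / (72 × 2.59) = 4345.2 / 186.48 ≈ 23.3 mL/min
60.5 vs 23.3 mL/min → Patient 1 is higher.

Patient 1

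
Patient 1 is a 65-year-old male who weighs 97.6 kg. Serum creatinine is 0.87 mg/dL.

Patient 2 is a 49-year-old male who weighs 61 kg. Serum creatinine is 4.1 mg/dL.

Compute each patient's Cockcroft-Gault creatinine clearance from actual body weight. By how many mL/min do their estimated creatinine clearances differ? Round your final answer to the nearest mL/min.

Patient 1: CrCl = (140 − 65) × 97.6 / (72 × 0.87) = 7320.0 / 62.64 ≈ 116.9 mL/min
Patient 2: CrCl = (140 − 49) × 61 / (72 × 4.1) = 5551.0 / 295.20 ≈ 18.8 mL/min
|116.9 − 18.8| = 98.1 mL/min

98 mL/min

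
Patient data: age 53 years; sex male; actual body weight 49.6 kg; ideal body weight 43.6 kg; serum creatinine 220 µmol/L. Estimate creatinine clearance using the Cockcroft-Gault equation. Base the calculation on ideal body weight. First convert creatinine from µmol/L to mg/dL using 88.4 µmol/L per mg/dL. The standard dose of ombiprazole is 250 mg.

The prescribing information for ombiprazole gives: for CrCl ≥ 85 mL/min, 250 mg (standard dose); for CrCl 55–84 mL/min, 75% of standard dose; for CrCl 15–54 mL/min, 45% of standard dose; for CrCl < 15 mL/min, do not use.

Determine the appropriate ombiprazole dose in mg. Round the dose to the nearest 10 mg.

110 mg

SCr = 220 / 88.4 = 2.489 mg/dL
CrCl = (140 − 53) × 43.6 / (72 × 2.489) = 3793.2 / 179.21 ≈ 21.2 mL/min
CrCl ≈ 21 mL/min → bracket 15–54 mL/min.
45% of 250 mg = 112.5 mg → 110 mg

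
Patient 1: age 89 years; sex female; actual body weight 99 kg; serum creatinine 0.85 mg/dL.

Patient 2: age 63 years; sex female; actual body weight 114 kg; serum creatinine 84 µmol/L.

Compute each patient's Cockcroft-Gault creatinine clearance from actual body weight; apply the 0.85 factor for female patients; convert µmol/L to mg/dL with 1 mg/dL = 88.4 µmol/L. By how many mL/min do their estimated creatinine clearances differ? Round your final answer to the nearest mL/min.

Patient 1: CrCl = (140 − 89) × 99 / (72 × 0.85) × 0.85 = 5049.0 / 61.20 × 0.85 ≈ 70.1 mL/min
Patient 2: SCr = 84 / 88.4 = 0.95 mg/dL
Patient 2: CrCl = (140 − 63) × 114 / (72 × 0.95) × 0.85 = 8778.0 / 68.40 × 0.85 ≈ 109.1 mL/min
|70.1 − 109.1| = 39.0 mL/min

39 mL/min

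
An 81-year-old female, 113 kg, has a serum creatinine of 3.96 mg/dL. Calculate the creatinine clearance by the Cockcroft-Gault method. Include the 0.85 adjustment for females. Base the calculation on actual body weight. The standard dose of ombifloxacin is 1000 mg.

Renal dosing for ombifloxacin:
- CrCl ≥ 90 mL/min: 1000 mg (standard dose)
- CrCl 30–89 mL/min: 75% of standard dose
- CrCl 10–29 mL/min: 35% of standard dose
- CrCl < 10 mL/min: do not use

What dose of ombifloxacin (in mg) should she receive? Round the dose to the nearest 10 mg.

CrCl = (140 − 81) × 113 / (72 × 3.96) × 0.85 = 6667.0 / 285.12 × 0.85 ≈ 19.9 mL/min
CrCl ≈ 20 mL/min → bracket 10–29 mL/min.
35% of 1000 mg = 350 mg

350 mg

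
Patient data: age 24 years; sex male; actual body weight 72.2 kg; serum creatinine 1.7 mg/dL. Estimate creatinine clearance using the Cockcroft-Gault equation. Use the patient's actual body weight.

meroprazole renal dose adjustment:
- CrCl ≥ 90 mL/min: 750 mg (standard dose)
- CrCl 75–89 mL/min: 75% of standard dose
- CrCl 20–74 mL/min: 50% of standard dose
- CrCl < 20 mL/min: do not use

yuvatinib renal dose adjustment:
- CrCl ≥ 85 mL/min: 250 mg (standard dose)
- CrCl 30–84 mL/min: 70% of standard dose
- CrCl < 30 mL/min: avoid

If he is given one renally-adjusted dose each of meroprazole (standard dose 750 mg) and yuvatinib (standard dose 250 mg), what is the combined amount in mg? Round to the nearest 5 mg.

CrCl = (140 − 24) × 72.2 / (72 × 1.7) = 8375.2 / 122.40 ≈ 68.4 mL/min
CrCl ≈ 68 mL/min.
meroprazole: 20–74 mL/min → 50% of 750 mg = 375 mg.
yuvatinib: 30–84 mL/min → 70% of 250 mg = 175 mg.
Total = 375 + 175 = 550 mg.

550 mg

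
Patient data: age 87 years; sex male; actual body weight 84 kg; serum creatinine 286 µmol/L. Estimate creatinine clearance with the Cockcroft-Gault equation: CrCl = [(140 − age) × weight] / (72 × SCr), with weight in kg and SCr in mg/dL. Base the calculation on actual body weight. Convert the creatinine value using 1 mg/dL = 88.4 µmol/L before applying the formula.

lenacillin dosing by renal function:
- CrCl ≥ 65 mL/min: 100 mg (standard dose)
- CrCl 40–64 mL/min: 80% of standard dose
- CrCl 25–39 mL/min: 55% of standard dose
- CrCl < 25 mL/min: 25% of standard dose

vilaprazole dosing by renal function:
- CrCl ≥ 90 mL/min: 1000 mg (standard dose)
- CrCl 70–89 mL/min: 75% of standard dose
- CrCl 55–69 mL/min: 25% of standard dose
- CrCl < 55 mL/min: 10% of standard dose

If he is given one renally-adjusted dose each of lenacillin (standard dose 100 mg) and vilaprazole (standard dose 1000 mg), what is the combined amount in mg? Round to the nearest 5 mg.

125 mg

SCr = 286 / 88.4 = 3.235 mg/dL
CrCl = (140 − 87) × 84 / (72 × 3.235) = 4452.0 / 232.92 ≈ 19.1 mL/min
CrCl ≈ 19 mL/min.
lenacillin: < 25 mL/min → 25% of 100 mg = 25 mg.
vilaprazole: < 55 mL/min → 10% of 1000 mg = 100 mg.
Total = 25 + 100 = 125 mg.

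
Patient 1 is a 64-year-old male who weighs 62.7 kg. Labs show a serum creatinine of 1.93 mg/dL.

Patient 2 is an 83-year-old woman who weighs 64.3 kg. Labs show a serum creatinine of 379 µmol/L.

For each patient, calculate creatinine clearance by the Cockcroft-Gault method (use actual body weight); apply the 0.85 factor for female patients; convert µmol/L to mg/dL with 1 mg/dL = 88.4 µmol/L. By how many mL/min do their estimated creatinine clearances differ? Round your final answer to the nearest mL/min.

24 mL/min

Patient 1: CrCl = (140 − 64) × 62.7 / (72 × 1.93) = 4765.2 / 138.96 ≈ 34.3 mL/min
Patient 2: SCr = 379 / 88.4 = 4.287 mg/dL
Patient 2: CrCl = (140 − 83) × 64.3 / (72 × 4.287) × 0.85 = 3665.1 / 308.66 × 0.85 ≈ 10.1 mL/min
|34.3 − 10.1| = 24.2 mL/min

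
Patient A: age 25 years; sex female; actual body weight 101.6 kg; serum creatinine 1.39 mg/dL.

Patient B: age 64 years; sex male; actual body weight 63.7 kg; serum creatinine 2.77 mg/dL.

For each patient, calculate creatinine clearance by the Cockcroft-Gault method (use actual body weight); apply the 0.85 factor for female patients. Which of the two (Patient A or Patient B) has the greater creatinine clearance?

Patient A

Patient A: CrCl = (140 − 25) × 101.6 / (72 × 1.39) × 0.85 = 11684.0 / 100.08 × 0.85 ≈ 99.2 mL/min
Patient B: CrCl = (140 − 64) × 63.7 / (72 × 2.77) = 4841.2 / 199.44 ≈ 24.3 mL/min
99.2 vs 24.3 mL/min → Patient A is higher.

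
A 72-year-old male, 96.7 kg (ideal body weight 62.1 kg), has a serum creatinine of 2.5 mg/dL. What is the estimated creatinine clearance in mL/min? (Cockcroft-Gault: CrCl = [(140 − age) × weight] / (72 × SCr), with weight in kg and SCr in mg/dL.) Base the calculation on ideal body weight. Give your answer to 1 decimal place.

CrCl = (140 − 72) × 62.1 / (72 × 2.5) = 4222.8 / 180.00 ≈ 23.5 mL/min

23.5 mL/min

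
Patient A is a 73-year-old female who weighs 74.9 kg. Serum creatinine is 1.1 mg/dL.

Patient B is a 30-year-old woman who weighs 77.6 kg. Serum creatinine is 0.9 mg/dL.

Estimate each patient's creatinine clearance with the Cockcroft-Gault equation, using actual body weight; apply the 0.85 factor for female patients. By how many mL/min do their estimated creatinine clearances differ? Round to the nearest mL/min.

58 mL/min

Patient A: CrCl = (140 − 73) × 74.9 / (72 × 1.1) × 0.85 = 5018.3 / 79.20 × 0.85 ≈ 53.9 mL/min
Patient B: CrCl = (140 − 30) × 77.6 / (72 × 0.9) × 0.85 = 8536.0 / 64.80 × 0.85 ≈ 112.0 mL/min
|53.9 − 112.0| = 58.1 mL/min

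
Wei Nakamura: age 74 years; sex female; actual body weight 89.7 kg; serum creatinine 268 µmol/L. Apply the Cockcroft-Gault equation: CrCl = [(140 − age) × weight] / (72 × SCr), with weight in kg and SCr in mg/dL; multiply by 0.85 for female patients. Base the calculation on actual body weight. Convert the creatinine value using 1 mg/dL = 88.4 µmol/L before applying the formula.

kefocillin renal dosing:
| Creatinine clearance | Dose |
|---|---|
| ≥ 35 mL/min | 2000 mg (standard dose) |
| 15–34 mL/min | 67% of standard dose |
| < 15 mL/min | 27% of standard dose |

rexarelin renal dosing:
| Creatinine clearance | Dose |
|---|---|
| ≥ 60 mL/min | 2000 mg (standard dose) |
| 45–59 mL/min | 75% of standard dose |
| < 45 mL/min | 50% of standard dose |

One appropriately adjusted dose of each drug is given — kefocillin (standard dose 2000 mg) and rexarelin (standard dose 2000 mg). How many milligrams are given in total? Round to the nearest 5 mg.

SCr = 268 / 88.4 = 3.032 mg/dL
CrCl = (140 − 74) × 89.7 / (72 × 3.032) × 0.85 = 5920.2 / 218.30 × 0.85 ≈ 23.1 mL/min
CrCl ≈ 23 mL/min.
kefocillin: 15–34 mL/min → 67% of 2000 mg = 1340 mg.
rexarelin: < 45 mL/min → 50% of 2000 mg = 1000 mg.
Total = 1340 + 1000 = 2340 mg.

2340 mg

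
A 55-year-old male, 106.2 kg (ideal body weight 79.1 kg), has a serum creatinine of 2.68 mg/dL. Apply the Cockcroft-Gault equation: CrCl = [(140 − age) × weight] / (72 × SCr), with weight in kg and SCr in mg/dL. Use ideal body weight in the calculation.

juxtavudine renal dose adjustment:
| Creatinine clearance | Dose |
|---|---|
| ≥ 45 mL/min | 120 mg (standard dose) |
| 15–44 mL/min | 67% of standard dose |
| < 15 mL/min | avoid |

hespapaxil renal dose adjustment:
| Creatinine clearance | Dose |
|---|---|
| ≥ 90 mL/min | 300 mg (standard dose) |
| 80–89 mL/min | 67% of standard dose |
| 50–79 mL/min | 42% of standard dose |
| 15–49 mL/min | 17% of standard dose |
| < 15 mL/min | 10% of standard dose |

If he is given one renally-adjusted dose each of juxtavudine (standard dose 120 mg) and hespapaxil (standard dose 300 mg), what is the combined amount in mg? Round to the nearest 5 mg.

CrCl = (140 − 55) × 79.1 / (72 × 2.68) = 6723.5 / 192.96 ≈ 34.8 mL/min
CrCl ≈ 35 mL/min.
juxtavudine: 15–44 mL/min → 67% of 120 mg = 80.4 mg.
hespapaxil: 15–49 mL/min → 17% of 300 mg = 51 mg.
Total = 80.4 + 51 = 131.4 mg.

130 mg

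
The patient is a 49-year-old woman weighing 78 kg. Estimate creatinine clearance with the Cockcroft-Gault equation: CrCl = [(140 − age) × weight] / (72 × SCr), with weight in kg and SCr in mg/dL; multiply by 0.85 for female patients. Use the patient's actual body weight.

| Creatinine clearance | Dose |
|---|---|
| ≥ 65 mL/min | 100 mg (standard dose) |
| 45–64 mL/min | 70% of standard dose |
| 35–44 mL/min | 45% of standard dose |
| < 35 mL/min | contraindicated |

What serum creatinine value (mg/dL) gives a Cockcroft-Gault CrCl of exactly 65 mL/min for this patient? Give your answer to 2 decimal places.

1.29 mg/dL

Standard dose requires CrCl ≥ 65 mL/min.
Set (140 − 49) × 78 × 0.85 / (72 × SCr) = 65
SCr = (140 − 49) × 78 × 0.85 / (72 × 65) = 1.289 mg/dL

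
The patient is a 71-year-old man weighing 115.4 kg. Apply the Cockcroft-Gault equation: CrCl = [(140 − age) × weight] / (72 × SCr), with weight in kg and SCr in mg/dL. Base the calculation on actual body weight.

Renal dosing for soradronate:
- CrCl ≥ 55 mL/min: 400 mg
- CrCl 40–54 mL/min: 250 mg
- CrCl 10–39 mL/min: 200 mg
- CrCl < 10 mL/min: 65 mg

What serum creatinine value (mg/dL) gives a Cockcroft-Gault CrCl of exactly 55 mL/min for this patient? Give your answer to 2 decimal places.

2.01 mg/dL

Standard dose requires CrCl ≥ 55 mL/min.
Set (140 − 71) × 115.4 / (72 × SCr) = 55
SCr = (140 − 71) × 115.4 / (72 × 55) = 2.011 mg/dL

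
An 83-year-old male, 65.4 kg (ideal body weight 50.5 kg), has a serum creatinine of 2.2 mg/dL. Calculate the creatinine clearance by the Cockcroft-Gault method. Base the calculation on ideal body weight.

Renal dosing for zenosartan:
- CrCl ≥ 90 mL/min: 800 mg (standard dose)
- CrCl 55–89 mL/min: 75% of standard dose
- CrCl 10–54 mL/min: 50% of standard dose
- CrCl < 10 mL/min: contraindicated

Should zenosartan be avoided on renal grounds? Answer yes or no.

no

CrCl = (140 − 83) × 50.5 / (72 × 2.2) = 2878.5 / 158.40 ≈ 18.2 mL/min
CrCl ≈ 18 mL/min, which is ≥ 10 mL/min.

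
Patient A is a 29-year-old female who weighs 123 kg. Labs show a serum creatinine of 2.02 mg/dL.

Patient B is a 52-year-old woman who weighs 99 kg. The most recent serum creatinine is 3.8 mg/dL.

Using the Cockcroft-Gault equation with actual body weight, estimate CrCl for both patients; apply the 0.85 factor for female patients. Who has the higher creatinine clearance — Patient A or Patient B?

Patient A

Patient A: CrCl = (140 − 29) × 123 / (72 × 2.02) × 0.85 = 13653.0 / 145.44 × 0.85 ≈ 79.8 mL/min
Patient B: CrCl = (140 − 52) × 99 / (72 × 3.8) × 0.85 = 8712.0 / 273.60 × 0.85 ≈ 27.1 mL/min
79.8 vs 27.1 mL/min → Patient A is higher.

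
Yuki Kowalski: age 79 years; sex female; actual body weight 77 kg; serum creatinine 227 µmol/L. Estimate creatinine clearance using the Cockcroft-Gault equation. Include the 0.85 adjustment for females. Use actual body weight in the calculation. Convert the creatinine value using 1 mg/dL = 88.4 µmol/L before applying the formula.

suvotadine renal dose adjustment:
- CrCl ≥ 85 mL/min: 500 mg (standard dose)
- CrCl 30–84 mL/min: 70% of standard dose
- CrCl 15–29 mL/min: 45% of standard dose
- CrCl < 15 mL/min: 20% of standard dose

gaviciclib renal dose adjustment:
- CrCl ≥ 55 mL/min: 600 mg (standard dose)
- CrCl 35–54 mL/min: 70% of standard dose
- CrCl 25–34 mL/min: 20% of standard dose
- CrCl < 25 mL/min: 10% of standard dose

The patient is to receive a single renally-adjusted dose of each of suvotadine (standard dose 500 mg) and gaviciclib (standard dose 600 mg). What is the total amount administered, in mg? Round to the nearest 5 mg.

285 mg

SCr = 227 / 88.4 = 2.568 mg/dL
CrCl = (140 − 79) × 77 / (72 × 2.568) × 0.85 = 4697.0 / 184.90 × 0.85 ≈ 21.6 mL/min
CrCl ≈ 22 mL/min.
suvotadine: 15–29 mL/min → 45% of 500 mg = 225 mg.
gaviciclib: < 25 mL/min → 10% of 600 mg = 60 mg.
Total = 225 + 60 = 285 mg.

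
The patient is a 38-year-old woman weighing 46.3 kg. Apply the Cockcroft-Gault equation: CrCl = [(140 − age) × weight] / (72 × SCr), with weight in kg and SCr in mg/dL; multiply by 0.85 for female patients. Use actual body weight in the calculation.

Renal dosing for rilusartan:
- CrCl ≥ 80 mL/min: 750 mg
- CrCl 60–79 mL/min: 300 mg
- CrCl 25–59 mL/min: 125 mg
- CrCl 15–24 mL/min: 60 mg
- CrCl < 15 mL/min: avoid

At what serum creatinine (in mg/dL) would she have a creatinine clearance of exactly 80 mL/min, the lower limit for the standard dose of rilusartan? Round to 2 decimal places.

0.70 mg/dL

Standard dose requires CrCl ≥ 80 mL/min.
Set (140 − 38) × 46.3 × 0.85 / (72 × SCr) = 80
SCr = (140 − 38) × 46.3 × 0.85 / (72 × 80) = 0.697 mg/dL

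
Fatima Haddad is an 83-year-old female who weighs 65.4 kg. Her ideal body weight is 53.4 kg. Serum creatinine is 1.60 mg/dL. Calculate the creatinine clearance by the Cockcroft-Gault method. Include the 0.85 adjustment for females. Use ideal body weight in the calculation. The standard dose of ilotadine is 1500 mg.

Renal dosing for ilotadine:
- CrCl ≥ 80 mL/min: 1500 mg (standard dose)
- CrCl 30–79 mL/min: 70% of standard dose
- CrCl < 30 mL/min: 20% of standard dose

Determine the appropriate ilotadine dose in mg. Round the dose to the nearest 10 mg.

300 mg

CrCl = (140 − 83) × 53.4 / (72 × 1.6) × 0.85 = 3043.8 / 115.20 × 0.85 ≈ 22.5 mL/min
CrCl ≈ 22 mL/min → bracket < 30 mL/min.
20% of 1500 mg = 300 mg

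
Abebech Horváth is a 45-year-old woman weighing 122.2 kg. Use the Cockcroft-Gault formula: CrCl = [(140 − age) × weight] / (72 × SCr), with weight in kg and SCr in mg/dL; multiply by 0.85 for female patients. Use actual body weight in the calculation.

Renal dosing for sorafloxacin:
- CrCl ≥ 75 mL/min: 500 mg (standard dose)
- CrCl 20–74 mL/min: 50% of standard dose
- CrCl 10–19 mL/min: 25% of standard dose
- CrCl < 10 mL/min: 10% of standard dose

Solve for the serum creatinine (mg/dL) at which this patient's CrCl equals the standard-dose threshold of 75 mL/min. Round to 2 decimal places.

Standard dose requires CrCl ≥ 75 mL/min.
Set (140 − 45) × 122.2 × 0.85 / (72 × SCr) = 75
SCr = (140 − 45) × 122.2 × 0.85 / (72 × 75) = 1.827 mg/dL

1.83 mg/dL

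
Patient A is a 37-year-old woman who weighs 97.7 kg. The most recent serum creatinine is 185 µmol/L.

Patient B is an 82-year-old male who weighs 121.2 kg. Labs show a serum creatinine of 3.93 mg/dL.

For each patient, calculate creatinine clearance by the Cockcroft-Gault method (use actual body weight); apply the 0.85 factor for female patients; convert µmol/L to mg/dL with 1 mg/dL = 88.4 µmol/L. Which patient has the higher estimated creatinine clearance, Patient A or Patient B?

Patient A

Patient A: SCr = 185 / 88.4 = 2.093 mg/dL
Patient A: CrCl = (140 − 37) × 97.7 / (72 × 2.093) × 0.85 = 10063.1 / 150.70 × 0.85 ≈ 56.8 mL/min
Patient B: CrCl = (140 − 82) × 121.2 / (72 × 3.93) = 7029.6 / 282.96 ≈ 24.8 mL/min
56.8 vs 24.8 mL/min → Patient A is higher.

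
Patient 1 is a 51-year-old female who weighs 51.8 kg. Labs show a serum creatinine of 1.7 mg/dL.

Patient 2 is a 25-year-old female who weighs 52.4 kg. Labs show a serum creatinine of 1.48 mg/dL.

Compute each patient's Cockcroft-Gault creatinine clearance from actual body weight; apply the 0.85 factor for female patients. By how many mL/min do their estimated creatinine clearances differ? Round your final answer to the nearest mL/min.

Patient 1: CrCl = (140 − 51) × 51.8 / (72 × 1.7) × 0.85 = 4610.2 / 122.40 × 0.85 ≈ 32.0 mL/min
Patient 2: CrCl = (140 − 25) × 52.4 / (72 × 1.48) × 0.85 = 6026.0 / 106.56 × 0.85 ≈ 48.1 mL/min
|32.0 − 48.1| = 16.1 mL/min

16 mL/min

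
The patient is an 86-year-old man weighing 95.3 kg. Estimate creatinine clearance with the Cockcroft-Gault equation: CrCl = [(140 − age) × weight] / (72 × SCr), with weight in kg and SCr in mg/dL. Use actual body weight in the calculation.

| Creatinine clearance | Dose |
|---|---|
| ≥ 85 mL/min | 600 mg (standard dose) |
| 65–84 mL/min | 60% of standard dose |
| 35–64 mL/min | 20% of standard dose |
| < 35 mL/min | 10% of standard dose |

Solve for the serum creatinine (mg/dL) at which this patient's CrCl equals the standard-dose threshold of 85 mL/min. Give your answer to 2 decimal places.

0.84 mg/dL

Standard dose requires CrCl ≥ 85 mL/min.
Set (140 − 86) × 95.3 / (72 × SCr) = 85
SCr = (140 − 86) × 95.3 / (72 × 85) = 0.841 mg/dL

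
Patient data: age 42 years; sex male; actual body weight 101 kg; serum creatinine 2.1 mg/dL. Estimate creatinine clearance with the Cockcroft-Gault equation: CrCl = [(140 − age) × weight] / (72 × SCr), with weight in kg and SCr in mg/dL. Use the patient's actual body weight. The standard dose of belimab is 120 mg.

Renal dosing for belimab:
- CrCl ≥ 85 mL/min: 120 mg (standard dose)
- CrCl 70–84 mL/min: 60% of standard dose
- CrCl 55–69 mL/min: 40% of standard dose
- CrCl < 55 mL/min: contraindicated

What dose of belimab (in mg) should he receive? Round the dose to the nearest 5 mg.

CrCl = (140 − 42) × 101 / (72 × 2.1) = 9898.0 / 151.20 ≈ 65.5 mL/min
CrCl ≈ 65 mL/min → bracket 55–69 mL/min.
40% of 120 mg = 48 mg → 50 mg

50 mg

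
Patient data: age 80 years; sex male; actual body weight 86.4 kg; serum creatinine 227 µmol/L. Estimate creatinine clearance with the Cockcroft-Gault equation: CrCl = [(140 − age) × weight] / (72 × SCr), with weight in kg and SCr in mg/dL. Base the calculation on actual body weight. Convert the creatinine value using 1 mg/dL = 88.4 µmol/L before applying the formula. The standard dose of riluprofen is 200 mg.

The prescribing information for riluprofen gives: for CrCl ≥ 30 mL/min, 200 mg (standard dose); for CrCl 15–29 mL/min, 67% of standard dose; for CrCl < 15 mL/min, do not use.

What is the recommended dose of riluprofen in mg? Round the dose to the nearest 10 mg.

130 mg

SCr = 227 / 88.4 = 2.568 mg/dL
CrCl = (140 − 80) × 86.4 / (72 × 2.568) = 5184.0 / 184.90 ≈ 28.0 mL/min
CrCl ≈ 28 mL/min → bracket 15–29 mL/min.
67% of 200 mg = 134 mg → 130 mg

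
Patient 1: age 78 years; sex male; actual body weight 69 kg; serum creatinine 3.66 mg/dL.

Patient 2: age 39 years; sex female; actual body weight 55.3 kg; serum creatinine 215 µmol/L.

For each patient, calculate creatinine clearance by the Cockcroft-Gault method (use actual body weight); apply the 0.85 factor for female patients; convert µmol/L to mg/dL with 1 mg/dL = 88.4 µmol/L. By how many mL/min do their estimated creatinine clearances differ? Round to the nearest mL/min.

11 mL/min

Patient 1: CrCl = (140 − 78) × 69 / (72 × 3.66) = 4278.0 / 263.52 ≈ 16.2 mL/min
Patient 2: SCr = 215 / 88.4 = 2.432 mg/dL
Patient 2: CrCl = (140 − 39) × 55.3 / (72 × 2.432) × 0.85 = 5585.3 / 175.10 × 0.85 ≈ 27.1 mL/min
|16.2 − 27.1| = 10.9 mL/min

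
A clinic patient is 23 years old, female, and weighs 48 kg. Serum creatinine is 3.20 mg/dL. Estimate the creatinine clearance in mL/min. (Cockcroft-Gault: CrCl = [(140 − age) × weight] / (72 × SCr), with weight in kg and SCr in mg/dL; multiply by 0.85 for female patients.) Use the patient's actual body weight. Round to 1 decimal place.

20.7 mL/min

CrCl = (140 − 23) × 48 / (72 × 3.2) × 0.85 = 5616.0 / 230.40 × 0.85 ≈ 20.7 mL/min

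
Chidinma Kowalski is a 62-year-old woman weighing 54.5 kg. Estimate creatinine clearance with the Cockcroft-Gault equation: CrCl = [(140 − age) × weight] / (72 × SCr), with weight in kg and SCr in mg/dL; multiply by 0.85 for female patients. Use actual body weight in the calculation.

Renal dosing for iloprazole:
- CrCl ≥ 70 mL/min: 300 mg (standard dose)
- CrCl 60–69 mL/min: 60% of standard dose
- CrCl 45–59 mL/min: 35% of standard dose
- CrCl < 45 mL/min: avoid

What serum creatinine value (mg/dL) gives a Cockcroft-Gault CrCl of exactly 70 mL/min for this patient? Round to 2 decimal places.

Standard dose requires CrCl ≥ 70 mL/min.
Set (140 − 62) × 54.5 × 0.85 / (72 × SCr) = 70
SCr = (140 − 62) × 54.5 × 0.85 / (72 × 70) = 0.717 mg/dL

0.72 mg/dL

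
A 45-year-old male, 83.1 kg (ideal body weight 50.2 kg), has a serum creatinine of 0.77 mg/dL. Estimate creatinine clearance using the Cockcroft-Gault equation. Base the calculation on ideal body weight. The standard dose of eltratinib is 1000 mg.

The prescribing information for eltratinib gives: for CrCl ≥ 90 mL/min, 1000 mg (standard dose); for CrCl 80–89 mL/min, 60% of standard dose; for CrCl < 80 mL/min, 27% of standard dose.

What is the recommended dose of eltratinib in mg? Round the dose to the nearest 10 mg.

600 mg

CrCl = (140 − 45) × 50.2 / (72 × 0.77) = 4769.0 / 55.44 ≈ 86.0 mL/min
CrCl ≈ 86 mL/min → bracket 80–89 mL/min.
60% of 1000 mg = 600 mg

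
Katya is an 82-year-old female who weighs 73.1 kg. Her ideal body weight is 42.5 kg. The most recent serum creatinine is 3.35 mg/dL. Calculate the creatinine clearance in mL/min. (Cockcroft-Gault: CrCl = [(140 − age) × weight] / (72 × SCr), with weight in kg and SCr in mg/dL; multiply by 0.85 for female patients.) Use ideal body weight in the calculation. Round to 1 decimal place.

8.7 mL/min

CrCl = (140 − 82) × 42.5 / (72 × 3.35) × 0.85 = 2465.0 / 241.20 × 0.85 ≈ 8.7 mL/min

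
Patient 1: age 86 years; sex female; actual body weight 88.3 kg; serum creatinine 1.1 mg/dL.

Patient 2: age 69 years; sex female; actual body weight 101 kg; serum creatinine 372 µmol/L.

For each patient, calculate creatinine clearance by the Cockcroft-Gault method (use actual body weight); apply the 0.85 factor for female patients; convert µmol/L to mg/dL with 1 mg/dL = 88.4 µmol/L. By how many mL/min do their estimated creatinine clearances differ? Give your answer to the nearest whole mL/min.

Patient 1: CrCl = (140 − 86) × 88.3 / (72 × 1.1) × 0.85 = 4768.2 / 79.20 × 0.85 ≈ 51.2 mL/min
Patient 2: SCr = 372 / 88.4 = 4.208 mg/dL
Patient 2: CrCl = (140 − 69) × 101 / (72 × 4.208) × 0.85 = 7171.0 / 302.98 × 0.85 ≈ 20.1 mL/min
|51.2 − 20.1| = 31.1 mL/min

31 mL/min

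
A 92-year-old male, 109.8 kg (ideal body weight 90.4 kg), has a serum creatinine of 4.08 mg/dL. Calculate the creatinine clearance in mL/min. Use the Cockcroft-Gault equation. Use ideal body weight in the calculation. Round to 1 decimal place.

CrCl = (140 − 92) × 90.4 / (72 × 4.08) = 4339.2 / 293.76 ≈ 14.8 mL/min

14.8 mL/min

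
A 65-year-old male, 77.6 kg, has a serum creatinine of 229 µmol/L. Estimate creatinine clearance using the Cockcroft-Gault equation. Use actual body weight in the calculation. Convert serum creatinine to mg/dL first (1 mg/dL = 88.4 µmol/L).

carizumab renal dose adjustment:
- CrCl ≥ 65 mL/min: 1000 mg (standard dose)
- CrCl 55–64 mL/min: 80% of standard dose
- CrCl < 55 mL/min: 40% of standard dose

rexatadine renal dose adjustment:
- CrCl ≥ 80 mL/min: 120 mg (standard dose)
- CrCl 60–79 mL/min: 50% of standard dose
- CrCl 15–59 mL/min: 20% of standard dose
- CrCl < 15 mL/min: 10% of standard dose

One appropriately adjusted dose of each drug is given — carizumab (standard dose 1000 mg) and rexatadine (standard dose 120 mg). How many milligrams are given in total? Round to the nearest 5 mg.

SCr = 229 / 88.4 = 2.59 mg/dL
CrCl = (140 − 65) × 77.6 / (72 × 2.59) = 5820.0 / 186.48 ≈ 31.2 mL/min
CrCl ≈ 31 mL/min.
carizumab: < 55 mL/min → 40% of 1000 mg = 400 mg.
rexatadine: 15–59 mL/min → 20% of 120 mg = 24 mg.
Total = 400 + 24 = 424 mg.

425 mg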